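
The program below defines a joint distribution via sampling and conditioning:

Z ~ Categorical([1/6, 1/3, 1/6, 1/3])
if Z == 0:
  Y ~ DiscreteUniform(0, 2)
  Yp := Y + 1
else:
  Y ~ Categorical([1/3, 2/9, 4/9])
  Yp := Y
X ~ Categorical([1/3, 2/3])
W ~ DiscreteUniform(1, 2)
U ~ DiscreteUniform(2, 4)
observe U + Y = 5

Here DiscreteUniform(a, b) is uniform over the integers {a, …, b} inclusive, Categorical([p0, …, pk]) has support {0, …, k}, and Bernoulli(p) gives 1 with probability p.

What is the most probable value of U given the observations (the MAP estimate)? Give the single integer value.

argmax_v P(U = v | obs) = 3

Enumerate traces; 32 have nonzero weight after conditioning:
  (Z=0, Y=1, X=0, W=1, U=4) weight 1/324
  (Z=0, Y=1, X=0, W=2, U=4) weight 1/324
  (Z=0, Y=1, X=1, W=1, U=4) weight 1/162
  (Z=0, Y=1, X=1, W=2, U=4) weight 1/162
  (Z=0, Y=2, X=0, W=1, U=3) weight 1/324
  (Z=0, Y=2, X=0, W=2, U=3) weight 1/324
  (Z=0, Y=2, X=1, W=1, U=3) weight 1/162
  (Z=0, Y=2, X=1, W=2, U=3) weight 1/162
  … 24 more
Group by U:
  weight(U=3) = 23/162
  weight(U=4) = 13/162
Total weight = 23/162 + 13/162 = 2/9
P(U=3 | obs) = 23/162 / 2/9 = 23/36
P(U=4 | obs) = 13/162 / 2/9 = 13/36
argmax = 3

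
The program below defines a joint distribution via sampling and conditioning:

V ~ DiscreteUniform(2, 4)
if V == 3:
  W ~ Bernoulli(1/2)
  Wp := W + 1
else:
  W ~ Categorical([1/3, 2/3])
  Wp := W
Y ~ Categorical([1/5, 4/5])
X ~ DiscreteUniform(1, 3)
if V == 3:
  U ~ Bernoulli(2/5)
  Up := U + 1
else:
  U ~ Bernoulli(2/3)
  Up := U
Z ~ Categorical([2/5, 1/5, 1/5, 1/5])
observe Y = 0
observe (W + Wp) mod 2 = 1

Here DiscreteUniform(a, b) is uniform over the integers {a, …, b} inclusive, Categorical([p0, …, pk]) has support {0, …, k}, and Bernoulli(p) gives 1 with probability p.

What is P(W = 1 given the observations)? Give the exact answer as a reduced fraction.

P(W = 1 | obs) = 1/2

Enumerate traces; 48 have nonzero weight after conditioning:
  (V=3, W=0, Y=0, X=1, U=0, Z=0) weight 1/375
  (V=3, W=0, Y=0, X=1, U=0, Z=1) weight 1/750
  (V=3, W=0, Y=0, X=1, U=0, Z=2) weight 1/750
  (V=3, W=0, Y=0, X=1, U=0, Z=3) weight 1/750
  (V=3, W=0, Y=0, X=1, U=1, Z=0) weight 2/1125
  (V=3, W=0, Y=0, X=1, U=1, Z=1) weight 1/1125
  (V=3, W=0, Y=0, X=1, U=1, Z=2) weight 1/1125
  (V=3, W=0, Y=0, X=1, U=1, Z=3) weight 1/1125
  (V=3, W=1, Y=0, X=1, U=0, Z=0) weight 1/375
  … 39 more
Group by W:
  weight(W=0) = 1/30
  weight(W=1) = 1/30
Total weight = 1/30 + 1/30 = 1/15
P(W=0 | obs) = 1/30 / 1/15 = 1/2
P(W=1 | obs) = 1/30 / 1/15 = 1/2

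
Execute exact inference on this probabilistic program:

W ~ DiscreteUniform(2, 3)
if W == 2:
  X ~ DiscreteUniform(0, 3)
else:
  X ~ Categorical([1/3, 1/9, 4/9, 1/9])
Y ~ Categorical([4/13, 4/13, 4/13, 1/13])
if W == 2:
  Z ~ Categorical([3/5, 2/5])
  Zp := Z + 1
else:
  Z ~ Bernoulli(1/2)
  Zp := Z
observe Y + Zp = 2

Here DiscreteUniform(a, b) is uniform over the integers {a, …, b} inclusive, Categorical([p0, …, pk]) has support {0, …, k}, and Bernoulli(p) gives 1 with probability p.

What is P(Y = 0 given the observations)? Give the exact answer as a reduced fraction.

P(Y = 0 | obs) = 1/5

Enumerate traces; 16 have nonzero weight after conditioning:
  (W=2, X=0, Y=0, Z=1) weight 1/65
  (W=2, X=0, Y=1, Z=0) weight 3/130
  (W=2, X=1, Y=0, Z=1) weight 1/65
  (W=2, X=1, Y=1, Z=0) weight 3/130
  (W=2, X=2, Y=0, Z=1) weight 1/65
  (W=2, X=2, Y=1, Z=0) weight 3/130
  (W=2, X=3, Y=0, Z=1) weight 1/65
  (W=2, X=3, Y=1, Z=0) weight 3/130
  (W=3, X=0, Y=2, Z=0) weight 1/39
  … 7 more
Group by Y:
  weight(Y=0) = 4/65
  weight(Y=1) = 11/65
  weight(Y=2) = 1/13
Total weight = 4/65 + 11/65 + 1/13 = 4/13
P(Y=0 | obs) = 4/65 / 4/13 = 1/5
P(Y=1 | obs) = 11/65 / 4/13 = 11/20
P(Y=2 | obs) = 1/13 / 4/13 = 1/4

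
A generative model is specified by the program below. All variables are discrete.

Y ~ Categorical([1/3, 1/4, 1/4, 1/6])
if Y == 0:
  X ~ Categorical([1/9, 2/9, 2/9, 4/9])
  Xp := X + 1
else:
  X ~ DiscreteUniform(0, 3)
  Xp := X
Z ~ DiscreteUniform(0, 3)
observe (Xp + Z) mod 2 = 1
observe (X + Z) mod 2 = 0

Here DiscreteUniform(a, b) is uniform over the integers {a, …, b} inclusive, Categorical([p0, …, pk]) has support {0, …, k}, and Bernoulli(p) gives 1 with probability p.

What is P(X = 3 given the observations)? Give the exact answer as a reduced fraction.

P(X = 3 | obs) = 4/9

Enumerate traces; 8 have nonzero weight after conditioning:
  (Y=0, X=0, Z=0) weight 1/108
  (Y=0, X=0, Z=2) weight 1/108
  (Y=0, X=1, Z=1) weight 1/54
  (Y=0, X=1, Z=3) weight 1/54
  (Y=0, X=2, Z=0) weight 1/54
  (Y=0, X=2, Z=2) weight 1/54
  (Y=0, X=3, Z=1) weight 1/27
  (Y=0, X=3, Z=3) weight 1/27
Group by X:
  weight(X=0) = 1/54
  weight(X=1) = 1/27
  weight(X=2) = 1/27
  weight(X=3) = 2/27
Total weight = 1/54 + 1/27 + 1/27 + 2/27 = 1/6
P(X=0 | obs) = 1/54 / 1/6 = 1/9
P(X=1 | obs) = 1/27 / 1/6 = 2/9
P(X=2 | obs) = 1/27 / 1/6 = 2/9
P(X=3 | obs) = 2/27 / 1/6 = 4/9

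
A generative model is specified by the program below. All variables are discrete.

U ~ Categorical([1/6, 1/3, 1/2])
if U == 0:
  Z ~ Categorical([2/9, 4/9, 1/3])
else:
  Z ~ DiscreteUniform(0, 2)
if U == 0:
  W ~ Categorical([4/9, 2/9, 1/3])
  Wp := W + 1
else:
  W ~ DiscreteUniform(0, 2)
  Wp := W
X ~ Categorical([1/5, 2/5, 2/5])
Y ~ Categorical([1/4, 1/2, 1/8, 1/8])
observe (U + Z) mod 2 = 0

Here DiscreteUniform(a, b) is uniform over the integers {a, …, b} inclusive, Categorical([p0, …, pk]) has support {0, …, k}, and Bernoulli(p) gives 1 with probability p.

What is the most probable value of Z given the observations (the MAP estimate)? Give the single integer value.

argmax_v P(Z = v | obs) = 2

Enumerate traces; 180 have nonzero weight after conditioning:
  (U=0, Z=0, W=0, X=0, Y=0) weight 1/1215
  (U=0, Z=0, W=0, X=0, Y=1) weight 2/1215
  (U=0, Z=0, W=0, X=0, Y=2) weight 1/2430
  (U=0, Z=0, W=0, X=0, Y=3) weight 1/2430
  (U=0, Z=0, W=0, X=1, Y=0) weight 2/1215
  (U=0, Z=0, W=0, X=1, Y=1) weight 4/1215
  (U=0, Z=0, W=0, X=1, Y=2) weight 1/1215
  (U=0, Z=0, W=0, X=1, Y=3) weight 1/1215
  (U=0, Z=2, W=0, X=0, Y=0) weight 1/810
  (U=1, Z=1, W=0, X=0, Y=0) weight 1/540
  … 170 more
Group by Z:
  weight(Z=0) = 11/54
  weight(Z=1) = 1/9
  weight(Z=2) = 2/9
Total weight = 11/54 + 1/9 + 2/9 = 29/54
P(Z=0 | obs) = 11/54 / 29/54 = 11/29
P(Z=1 | obs) = 1/9 / 29/54 = 6/29
P(Z=2 | obs) = 2/9 / 29/54 = 12/29
argmax = 2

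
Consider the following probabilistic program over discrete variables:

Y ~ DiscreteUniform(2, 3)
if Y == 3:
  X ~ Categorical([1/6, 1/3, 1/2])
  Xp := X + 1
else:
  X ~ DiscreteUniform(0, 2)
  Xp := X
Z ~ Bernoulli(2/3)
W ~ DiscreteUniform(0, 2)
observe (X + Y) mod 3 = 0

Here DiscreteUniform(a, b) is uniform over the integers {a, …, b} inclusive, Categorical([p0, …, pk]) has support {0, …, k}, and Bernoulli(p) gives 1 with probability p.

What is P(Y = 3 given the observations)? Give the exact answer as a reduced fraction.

P(Y = 3 | obs) = 1/3

Enumerate traces; 12 have nonzero weight after conditioning:
  (Y=2, X=1, Z=0, W=0) weight 1/54
  (Y=2, X=1, Z=0, W=1) weight 1/54
  (Y=2, X=1, Z=0, W=2) weight 1/54
  (Y=2, X=1, Z=1, W=0) weight 1/27
  (Y=2, X=1, Z=1, W=1) weight 1/27
  (Y=2, X=1, Z=1, W=2) weight 1/27
  (Y=3, X=0, Z=0, W=0) weight 1/108
  (Y=3, X=0, Z=0, W=1) weight 1/108
  … 4 more
Group by Y:
  weight(Y=2) = 1/6
  weight(Y=3) = 1/12
Total weight = 1/6 + 1/12 = 1/4
P(Y=2 | obs) = 1/6 / 1/4 = 2/3
P(Y=3 | obs) = 1/12 / 1/4 = 1/3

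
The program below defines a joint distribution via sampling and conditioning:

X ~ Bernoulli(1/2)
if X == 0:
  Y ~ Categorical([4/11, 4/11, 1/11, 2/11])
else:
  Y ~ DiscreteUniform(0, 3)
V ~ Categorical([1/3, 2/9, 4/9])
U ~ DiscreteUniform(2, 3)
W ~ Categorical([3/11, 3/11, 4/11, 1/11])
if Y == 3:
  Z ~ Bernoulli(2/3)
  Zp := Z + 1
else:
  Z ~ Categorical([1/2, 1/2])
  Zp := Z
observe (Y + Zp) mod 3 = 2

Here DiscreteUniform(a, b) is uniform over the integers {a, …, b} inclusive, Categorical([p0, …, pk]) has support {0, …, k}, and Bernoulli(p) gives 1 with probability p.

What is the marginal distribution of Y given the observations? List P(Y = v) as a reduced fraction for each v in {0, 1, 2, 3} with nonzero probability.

P(Y=1) = 81/202, P(Y=2) = 45/202, P(Y=3) = 38/101

Enumerate traces; 144 have nonzero weight after conditioning:
  (X=0, Y=1, V=0, U=2, W=0, Z=1) weight 1/242
  (X=0, Y=1, V=0, U=2, W=1, Z=1) weight 1/242
  (X=0, Y=1, V=0, U=2, W=2, Z=1) weight 2/363
  (X=0, Y=1, V=0, U=2, W=3, Z=1) weight 1/726
  (X=0, Y=1, V=0, U=3, W=0, Z=1) weight 1/242
  (X=0, Y=1, V=0, U=3, W=1, Z=1) weight 1/242
  (X=0, Y=1, V=0, U=3, W=2, Z=1) weight 2/363
  (X=0, Y=1, V=0, U=3, W=3, Z=1) weight 1/726
  (X=0, Y=2, V=0, U=2, W=0, Z=0) weight 1/968
  (X=0, Y=3, V=0, U=2, W=0, Z=1) weight 1/363
  … 134 more
Group by Y:
  weight(Y=1) = 27/176
  weight(Y=2) = 15/176
  weight(Y=3) = 19/132
Total weight = 27/176 + 15/176 + 19/132 = 101/264
P(Y=1 | obs) = 27/176 / 101/264 = 81/202
P(Y=2 | obs) = 15/176 / 101/264 = 45/202
P(Y=3 | obs) = 19/132 / 101/264 = 38/101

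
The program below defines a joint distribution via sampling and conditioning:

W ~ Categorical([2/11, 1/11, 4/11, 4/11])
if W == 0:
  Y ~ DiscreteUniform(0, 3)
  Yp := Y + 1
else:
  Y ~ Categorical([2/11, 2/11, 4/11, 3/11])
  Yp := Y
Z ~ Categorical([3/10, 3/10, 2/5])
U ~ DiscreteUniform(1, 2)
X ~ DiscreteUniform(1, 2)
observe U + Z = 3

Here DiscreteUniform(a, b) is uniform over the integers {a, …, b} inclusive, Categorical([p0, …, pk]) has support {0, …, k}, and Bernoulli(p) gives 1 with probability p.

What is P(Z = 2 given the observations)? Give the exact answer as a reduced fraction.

Enumerate traces; 64 have nonzero weight after conditioning:
  (W=0, Y=0, Z=1, U=2, X=1) weight 3/880
  (W=0, Y=0, Z=1, U=2, X=2) weight 3/880
  (W=0, Y=0, Z=2, U=1, X=1) weight 1/220
  (W=0, Y=0, Z=2, U=1, X=2) weight 1/220
  (W=0, Y=1, Z=1, U=2, X=1) weight 3/880
  (W=0, Y=1, Z=1, U=2, X=2) weight 3/880
  (W=0, Y=1, Z=2, U=1, X=1) weight 1/220
  (W=0, Y=1, Z=2, U=1, X=2) weight 1/220
  … 56 more
Group by Z:
  weight(Z=1) = 3/20
  weight(Z=2) = 1/5
Total weight = 3/20 + 1/5 = 7/20
P(Z=1 | obs) = 3/20 / 7/20 = 3/7
P(Z=2 | obs) = 1/5 / 7/20 = 4/7

P(Z = 2 | obs) = 4/7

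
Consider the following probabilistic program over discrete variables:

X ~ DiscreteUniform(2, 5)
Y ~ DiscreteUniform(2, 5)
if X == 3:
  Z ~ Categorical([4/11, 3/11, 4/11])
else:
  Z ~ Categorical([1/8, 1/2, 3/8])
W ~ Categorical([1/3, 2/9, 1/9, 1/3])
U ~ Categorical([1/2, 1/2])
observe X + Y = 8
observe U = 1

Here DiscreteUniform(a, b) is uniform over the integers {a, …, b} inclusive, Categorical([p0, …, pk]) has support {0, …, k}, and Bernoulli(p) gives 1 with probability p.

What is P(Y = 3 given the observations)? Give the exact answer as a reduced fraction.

Enumerate traces; 36 have nonzero weight after conditioning:
  (X=3, Y=5, Z=0, W=0, U=1) weight 1/264
  (X=3, Y=5, Z=0, W=1, U=1) weight 1/396
  (X=3, Y=5, Z=0, W=2, U=1) weight 1/792
  (X=3, Y=5, Z=0, W=3, U=1) weight 1/264
  (X=3, Y=5, Z=1, W=0, U=1) weight 1/352
  (X=3, Y=5, Z=1, W=1, U=1) weight 1/528
  (X=3, Y=5, Z=1, W=2, U=1) weight 1/1056
  (X=3, Y=5, Z=1, W=3, U=1) weight 1/352
  (X=4, Y=4, Z=0, W=0, U=1) weight 1/768
  (X=5, Y=3, Z=0, W=0, U=1) weight 1/768
  … 26 more
Group by Y:
  weight(Y=3) = 1/32
  weight(Y=4) = 1/32
  weight(Y=5) = 1/32
Total weight = 1/32 + 1/32 + 1/32 = 3/32
P(Y=3 | obs) = 1/32 / 3/32 = 1/3
P(Y=4 | obs) = 1/32 / 3/32 = 1/3
P(Y=5 | obs) = 1/32 / 3/32 = 1/3

P(Y = 3 | obs) = 1/3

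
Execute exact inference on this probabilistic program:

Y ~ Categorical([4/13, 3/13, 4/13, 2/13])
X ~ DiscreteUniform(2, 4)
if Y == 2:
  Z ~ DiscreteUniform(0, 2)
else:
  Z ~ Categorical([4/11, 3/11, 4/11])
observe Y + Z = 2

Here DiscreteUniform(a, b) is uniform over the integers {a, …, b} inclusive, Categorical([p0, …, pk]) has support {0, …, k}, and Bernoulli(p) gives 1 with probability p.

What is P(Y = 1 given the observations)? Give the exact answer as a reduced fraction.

Enumerate traces; 9 have nonzero weight after conditioning:
  (Y=0, X=2, Z=2) weight 16/429
  (Y=0, X=3, Z=2) weight 16/429
  (Y=0, X=4, Z=2) weight 16/429
  (Y=1, X=2, Z=1) weight 3/143
  (Y=1, X=3, Z=1) weight 3/143
  (Y=1, X=4, Z=1) weight 3/143
  (Y=2, X=2, Z=0) weight 4/117
  (Y=2, X=3, Z=0) weight 4/117
  … 1 more
Group by Y:
  weight(Y=0) = 16/143
  weight(Y=1) = 9/143
  weight(Y=2) = 4/39
Total weight = 16/143 + 9/143 + 4/39 = 119/429
P(Y=0 | obs) = 16/143 / 119/429 = 48/119
P(Y=1 | obs) = 9/143 / 119/429 = 27/119
P(Y=2 | obs) = 4/39 / 119/429 = 44/119

P(Y = 1 | obs) = 27/119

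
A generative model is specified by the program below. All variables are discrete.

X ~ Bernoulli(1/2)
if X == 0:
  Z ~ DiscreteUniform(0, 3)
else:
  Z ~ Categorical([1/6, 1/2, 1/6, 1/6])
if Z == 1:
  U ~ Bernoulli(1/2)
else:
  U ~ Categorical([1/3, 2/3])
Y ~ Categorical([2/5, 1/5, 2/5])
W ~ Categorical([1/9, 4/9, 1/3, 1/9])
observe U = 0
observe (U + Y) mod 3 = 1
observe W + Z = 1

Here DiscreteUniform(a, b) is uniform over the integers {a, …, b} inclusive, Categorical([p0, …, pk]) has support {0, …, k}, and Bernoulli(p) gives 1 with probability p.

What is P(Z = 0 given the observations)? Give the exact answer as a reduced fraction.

Enumerate traces; 4 have nonzero weight after conditioning:
  (X=0, Z=0, U=0, Y=1, W=1) weight 1/270
  (X=0, Z=1, U=0, Y=1, W=0) weight 1/720
  (X=1, Z=0, U=0, Y=1, W=1) weight 1/405
  (X=1, Z=1, U=0, Y=1, W=0) weight 1/360
Group by Z:
  weight(Z=0) = 1/162
  weight(Z=1) = 1/240
Total weight = 1/162 + 1/240 = 67/6480
P(Z=0 | obs) = 1/162 / 67/6480 = 40/67
P(Z=1 | obs) = 1/240 / 67/6480 = 27/67

P(Z = 0 | obs) = 40/67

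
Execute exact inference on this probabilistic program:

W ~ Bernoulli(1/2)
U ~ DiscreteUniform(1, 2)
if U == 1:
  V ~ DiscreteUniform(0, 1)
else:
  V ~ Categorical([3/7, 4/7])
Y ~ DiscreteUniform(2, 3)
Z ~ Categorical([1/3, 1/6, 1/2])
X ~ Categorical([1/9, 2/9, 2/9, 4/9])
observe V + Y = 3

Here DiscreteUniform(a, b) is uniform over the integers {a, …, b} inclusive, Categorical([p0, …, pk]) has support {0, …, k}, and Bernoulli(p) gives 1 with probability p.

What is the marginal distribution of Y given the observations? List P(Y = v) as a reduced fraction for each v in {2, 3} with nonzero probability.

Enumerate traces; 96 have nonzero weight after conditioning:
  (W=0, U=1, V=0, Y=3, Z=0, X=0) weight 1/432
  (W=0, U=1, V=0, Y=3, Z=0, X=1) weight 1/216
  (W=0, U=1, V=0, Y=3, Z=0, X=2) weight 1/216
  (W=0, U=1, V=0, Y=3, Z=0, X=3) weight 1/108
  (W=0, U=1, V=0, Y=3, Z=1, X=0) weight 1/864
  (W=0, U=1, V=0, Y=3, Z=1, X=1) weight 1/432
  (W=0, U=1, V=0, Y=3, Z=1, X=2) weight 1/432
  (W=0, U=1, V=0, Y=3, Z=1, X=3) weight 1/216
  (W=0, U=1, V=1, Y=2, Z=0, X=0) weight 1/432
  … 87 more
Group by Y:
  weight(Y=2) = 15/56
  weight(Y=3) = 13/56
Total weight = 15/56 + 13/56 = 1/2
P(Y=2 | obs) = 15/56 / 1/2 = 15/28
P(Y=3 | obs) = 13/56 / 1/2 = 13/28

P(Y=2) = 15/28, P(Y=3) = 13/28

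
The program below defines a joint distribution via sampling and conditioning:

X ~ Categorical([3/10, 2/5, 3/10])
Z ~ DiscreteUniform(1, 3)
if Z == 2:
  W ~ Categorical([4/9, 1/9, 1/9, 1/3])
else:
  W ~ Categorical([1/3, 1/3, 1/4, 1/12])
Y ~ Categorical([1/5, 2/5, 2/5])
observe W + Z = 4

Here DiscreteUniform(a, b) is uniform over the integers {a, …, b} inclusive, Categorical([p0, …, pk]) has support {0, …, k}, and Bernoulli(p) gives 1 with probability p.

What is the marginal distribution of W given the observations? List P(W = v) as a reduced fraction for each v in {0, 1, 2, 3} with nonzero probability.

P(W=1) = 12/19, P(W=2) = 4/19, P(W=3) = 3/19

Enumerate traces; 27 have nonzero weight after conditioning:
  (X=0, Z=1, W=3, Y=0) weight 1/600
  (X=0, Z=1, W=3, Y=1) weight 1/300
  (X=0, Z=1, W=3, Y=2) weight 1/300
  (X=0, Z=2, W=2, Y=0) weight 1/450
  (X=0, Z=2, W=2, Y=1) weight 1/225
  (X=0, Z=2, W=2, Y=2) weight 1/225
  (X=0, Z=3, W=1, Y=0) weight 1/150
  (X=0, Z=3, W=1, Y=1) weight 1/75
  … 19 more
Group by W:
  weight(W=1) = 1/9
  weight(W=2) = 1/27
  weight(W=3) = 1/36
Total weight = 1/9 + 1/27 + 1/36 = 19/108
P(W=1 | obs) = 1/9 / 19/108 = 12/19
P(W=2 | obs) = 1/27 / 19/108 = 4/19
P(W=3 | obs) = 1/36 / 19/108 = 3/19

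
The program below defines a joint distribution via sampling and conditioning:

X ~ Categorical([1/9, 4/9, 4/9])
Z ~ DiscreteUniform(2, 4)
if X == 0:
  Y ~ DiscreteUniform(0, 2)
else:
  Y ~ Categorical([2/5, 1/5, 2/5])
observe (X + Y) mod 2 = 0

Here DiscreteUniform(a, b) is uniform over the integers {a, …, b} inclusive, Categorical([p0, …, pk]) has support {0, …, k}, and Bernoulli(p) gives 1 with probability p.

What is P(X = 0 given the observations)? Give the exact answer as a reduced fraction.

Enumerate traces; 15 have nonzero weight after conditioning:
  (X=0, Z=2, Y=0) weight 1/81
  (X=0, Z=2, Y=2) weight 1/81
  (X=0, Z=3, Y=0) weight 1/81
  (X=0, Z=3, Y=2) weight 1/81
  (X=0, Z=4, Y=0) weight 1/81
  (X=0, Z=4, Y=2) weight 1/81
  (X=1, Z=2, Y=1) weight 4/135
  (X=1, Z=3, Y=1) weight 4/135
  (X=2, Z=2, Y=0) weight 8/135
  … 6 more
Group by X:
  weight(X=0) = 2/27
  weight(X=1) = 4/45
  weight(X=2) = 16/45
Total weight = 2/27 + 4/45 + 16/45 = 14/27
P(X=0 | obs) = 2/27 / 14/27 = 1/7
P(X=1 | obs) = 4/45 / 14/27 = 6/35
P(X=2 | obs) = 16/45 / 14/27 = 24/35

P(X = 0 | obs) = 1/7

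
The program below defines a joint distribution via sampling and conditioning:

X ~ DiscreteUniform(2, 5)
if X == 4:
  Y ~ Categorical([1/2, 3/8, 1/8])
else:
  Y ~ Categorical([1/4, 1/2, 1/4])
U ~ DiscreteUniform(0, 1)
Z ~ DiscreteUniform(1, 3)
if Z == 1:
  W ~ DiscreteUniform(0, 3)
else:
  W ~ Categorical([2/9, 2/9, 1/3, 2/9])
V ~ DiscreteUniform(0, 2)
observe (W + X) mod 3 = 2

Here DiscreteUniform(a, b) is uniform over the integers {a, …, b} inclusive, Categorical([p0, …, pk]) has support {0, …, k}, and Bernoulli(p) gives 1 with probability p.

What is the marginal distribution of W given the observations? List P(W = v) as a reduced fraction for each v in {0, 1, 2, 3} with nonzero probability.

P(W=0) = 25/79, P(W=1) = 25/158, P(W=2) = 33/158, P(W=3) = 25/79

Enumerate traces; 324 have nonzero weight after conditioning:
  (X=2, Y=0, U=0, Z=1, W=0, V=0) weight 1/1152
  (X=2, Y=0, U=0, Z=1, W=0, V=1) weight 1/1152
  (X=2, Y=0, U=0, Z=1, W=0, V=2) weight 1/1152
  (X=2, Y=0, U=0, Z=1, W=3, V=0) weight 1/1152
  (X=2, Y=0, U=0, Z=1, W=3, V=1) weight 1/1152
  (X=2, Y=0, U=0, Z=1, W=3, V=2) weight 1/1152
  (X=2, Y=0, U=0, Z=2, W=0, V=0) weight 1/1296
  (X=2, Y=0, U=0, Z=2, W=0, V=1) weight 1/1296
  (X=3, Y=0, U=0, Z=1, W=2, V=0) weight 1/1152
  (X=4, Y=0, U=0, Z=1, W=1, V=0) weight 1/576
  … 314 more
Group by W:
  weight(W=0) = 25/216
  weight(W=1) = 25/432
  weight(W=2) = 11/144
  weight(W=3) = 25/216
Total weight = 25/216 + 25/432 + 11/144 + 25/216 = 79/216
P(W=0 | obs) = 25/216 / 79/216 = 25/79
P(W=1 | obs) = 25/432 / 79/216 = 25/158
P(W=2 | obs) = 11/144 / 79/216 = 33/158
P(W=3 | obs) = 25/216 / 79/216 = 25/79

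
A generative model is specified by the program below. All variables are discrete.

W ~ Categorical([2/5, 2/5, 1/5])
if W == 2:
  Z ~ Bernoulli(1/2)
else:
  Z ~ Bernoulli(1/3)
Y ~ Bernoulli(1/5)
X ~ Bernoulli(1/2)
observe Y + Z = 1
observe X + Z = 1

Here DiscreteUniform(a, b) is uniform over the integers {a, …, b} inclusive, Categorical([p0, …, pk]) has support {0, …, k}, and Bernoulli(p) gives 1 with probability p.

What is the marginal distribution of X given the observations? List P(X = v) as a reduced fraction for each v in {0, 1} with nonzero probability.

Enumerate traces; 6 have nonzero weight after conditioning:
  (W=0, Z=0, Y=1, X=1) weight 2/75
  (W=0, Z=1, Y=0, X=0) weight 4/75
  (W=1, Z=0, Y=1, X=1) weight 2/75
  (W=1, Z=1, Y=0, X=0) weight 4/75
  (W=2, Z=0, Y=1, X=1) weight 1/100
  (W=2, Z=1, Y=0, X=0) weight 1/25
Group by X:
  weight(X=0) = 11/75
  weight(X=1) = 19/300
Total weight = 11/75 + 19/300 = 21/100
P(X=0 | obs) = 11/75 / 21/100 = 44/63
P(X=1 | obs) = 19/300 / 21/100 = 19/63

P(X=0) = 44/63, P(X=1) = 19/63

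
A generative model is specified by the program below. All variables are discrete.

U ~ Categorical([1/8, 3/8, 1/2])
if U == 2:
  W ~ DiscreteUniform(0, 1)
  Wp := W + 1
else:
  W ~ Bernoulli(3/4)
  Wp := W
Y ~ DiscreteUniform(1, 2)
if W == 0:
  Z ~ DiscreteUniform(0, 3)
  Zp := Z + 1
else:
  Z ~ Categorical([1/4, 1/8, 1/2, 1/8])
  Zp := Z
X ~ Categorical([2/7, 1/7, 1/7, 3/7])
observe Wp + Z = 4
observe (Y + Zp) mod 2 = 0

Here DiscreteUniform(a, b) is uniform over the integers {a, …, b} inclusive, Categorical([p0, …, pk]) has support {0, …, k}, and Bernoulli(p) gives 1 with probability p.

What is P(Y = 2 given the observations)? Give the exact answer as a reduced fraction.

Enumerate traces; 16 have nonzero weight after conditioning:
  (U=0, W=1, Y=1, Z=3, X=0) weight 3/1792
  (U=0, W=1, Y=1, Z=3, X=1) weight 3/3584
  (U=0, W=1, Y=1, Z=3, X=2) weight 3/3584
  (U=0, W=1, Y=1, Z=3, X=3) weight 9/3584
  (U=1, W=1, Y=1, Z=3, X=0) weight 9/1792
  (U=1, W=1, Y=1, Z=3, X=1) weight 9/3584
  (U=1, W=1, Y=1, Z=3, X=2) weight 9/3584
  (U=1, W=1, Y=1, Z=3, X=3) weight 27/3584
  (U=2, W=0, Y=2, Z=3, X=0) weight 1/112
  … 7 more
Group by Y:
  weight(Y=1) = 3/128
  weight(Y=2) = 3/32
Total weight = 3/128 + 3/32 = 15/128
P(Y=1 | obs) = 3/128 / 15/128 = 1/5
P(Y=2 | obs) = 3/32 / 15/128 = 4/5

P(Y = 2 | obs) = 4/5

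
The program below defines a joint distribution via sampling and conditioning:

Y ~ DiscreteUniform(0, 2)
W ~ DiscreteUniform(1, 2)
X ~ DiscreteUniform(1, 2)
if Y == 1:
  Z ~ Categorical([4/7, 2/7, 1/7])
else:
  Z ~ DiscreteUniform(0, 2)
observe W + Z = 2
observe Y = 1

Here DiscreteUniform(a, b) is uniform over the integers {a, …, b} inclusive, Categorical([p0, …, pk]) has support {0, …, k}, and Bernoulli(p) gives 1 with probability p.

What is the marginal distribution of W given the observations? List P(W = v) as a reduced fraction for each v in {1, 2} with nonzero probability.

P(W=1) = 1/3, P(W=2) = 2/3

Enumerate traces; 4 have nonzero weight after conditioning:
  (Y=1, W=1, X=1, Z=1) weight 1/42
  (Y=1, W=1, X=2, Z=1) weight 1/42
  (Y=1, W=2, X=1, Z=0) weight 1/21
  (Y=1, W=2, X=2, Z=0) weight 1/21
Group by W:
  weight(W=1) = 1/21
  weight(W=2) = 2/21
Total weight = 1/21 + 2/21 = 1/7
P(W=1 | obs) = 1/21 / 1/7 = 1/3
P(W=2 | obs) = 2/21 / 1/7 = 2/3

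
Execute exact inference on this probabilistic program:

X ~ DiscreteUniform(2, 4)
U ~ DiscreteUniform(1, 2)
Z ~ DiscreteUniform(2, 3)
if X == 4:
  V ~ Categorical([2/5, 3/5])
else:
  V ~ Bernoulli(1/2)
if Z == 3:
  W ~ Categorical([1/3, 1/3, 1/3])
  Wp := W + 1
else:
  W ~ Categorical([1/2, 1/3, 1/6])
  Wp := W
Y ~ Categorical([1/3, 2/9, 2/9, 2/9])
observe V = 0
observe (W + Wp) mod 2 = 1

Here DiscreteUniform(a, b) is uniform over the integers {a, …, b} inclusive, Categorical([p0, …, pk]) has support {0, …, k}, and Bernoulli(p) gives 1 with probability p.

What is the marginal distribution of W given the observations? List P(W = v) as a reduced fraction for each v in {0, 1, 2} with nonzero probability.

P(W=0) = 1/3, P(W=1) = 1/3, P(W=2) = 1/3

Enumerate traces; 72 have nonzero weight after conditioning:
  (X=2, U=1, Z=3, V=0, W=0, Y=0) weight 1/216
  (X=2, U=1, Z=3, V=0, W=0, Y=1) weight 1/324
  (X=2, U=1, Z=3, V=0, W=0, Y=2) weight 1/324
  (X=2, U=1, Z=3, V=0, W=0, Y=3) weight 1/324
  (X=2, U=1, Z=3, V=0, W=1, Y=0) weight 1/216
  (X=2, U=1, Z=3, V=0, W=1, Y=1) weight 1/324
  (X=2, U=1, Z=3, V=0, W=1, Y=2) weight 1/324
  (X=2, U=1, Z=3, V=0, W=1, Y=3) weight 1/324
  (X=2, U=1, Z=3, V=0, W=2, Y=0) weight 1/216
  … 63 more
Group by W:
  weight(W=0) = 7/90
  weight(W=1) = 7/90
  weight(W=2) = 7/90
Total weight = 7/90 + 7/90 + 7/90 = 7/30
P(W=0 | obs) = 7/90 / 7/30 = 1/3
P(W=1 | obs) = 7/90 / 7/30 = 1/3
P(W=2 | obs) = 7/90 / 7/30 = 1/3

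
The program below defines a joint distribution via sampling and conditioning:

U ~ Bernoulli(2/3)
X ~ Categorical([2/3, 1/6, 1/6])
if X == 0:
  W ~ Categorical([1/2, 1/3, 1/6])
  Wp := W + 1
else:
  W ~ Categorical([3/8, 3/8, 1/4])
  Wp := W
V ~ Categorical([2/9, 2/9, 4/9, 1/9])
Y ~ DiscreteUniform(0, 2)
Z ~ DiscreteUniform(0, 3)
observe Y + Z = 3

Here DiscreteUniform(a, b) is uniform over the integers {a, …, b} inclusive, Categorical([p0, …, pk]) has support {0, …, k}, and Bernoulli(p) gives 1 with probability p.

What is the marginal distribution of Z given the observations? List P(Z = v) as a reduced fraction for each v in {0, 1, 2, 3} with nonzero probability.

Enumerate traces; 216 have nonzero weight after conditioning:
  (U=0, X=0, W=0, V=0, Y=0, Z=3) weight 1/486
  (U=0, X=0, W=0, V=0, Y=1, Z=2) weight 1/486
  (U=0, X=0, W=0, V=0, Y=2, Z=1) weight 1/486
  (U=0, X=0, W=0, V=1, Y=0, Z=3) weight 1/486
  (U=0, X=0, W=0, V=1, Y=1, Z=2) weight 1/486
  (U=0, X=0, W=0, V=1, Y=2, Z=1) weight 1/486
  (U=0, X=0, W=0, V=2, Y=0, Z=3) weight 1/243
  (U=0, X=0, W=0, V=2, Y=1, Z=2) weight 1/243
  … 208 more
Group by Z:
  weight(Z=1) = 1/12
  weight(Z=2) = 1/12
  weight(Z=3) = 1/12
Total weight = 1/12 + 1/12 + 1/12 = 1/4
P(Z=1 | obs) = 1/12 / 1/4 = 1/3
P(Z=2 | obs) = 1/12 / 1/4 = 1/3
P(Z=3 | obs) = 1/12 / 1/4 = 1/3

P(Z=1) = 1/3, P(Z=2) = 1/3, P(Z=3) = 1/3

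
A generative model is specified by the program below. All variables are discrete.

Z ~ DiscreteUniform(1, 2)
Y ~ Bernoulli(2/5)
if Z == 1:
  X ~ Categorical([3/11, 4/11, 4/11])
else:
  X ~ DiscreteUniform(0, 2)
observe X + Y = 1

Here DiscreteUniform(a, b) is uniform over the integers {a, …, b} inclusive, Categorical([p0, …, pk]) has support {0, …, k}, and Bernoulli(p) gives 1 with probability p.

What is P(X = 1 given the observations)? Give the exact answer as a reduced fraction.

Enumerate traces; 4 have nonzero weight after conditioning:
  (Z=1, Y=0, X=1) weight 6/55
  (Z=1, Y=1, X=0) weight 3/55
  (Z=2, Y=0, X=1) weight 1/10
  (Z=2, Y=1, X=0) weight 1/15
Group by X:
  weight(X=0) = 4/33
  weight(X=1) = 23/110
Total weight = 4/33 + 23/110 = 109/330
P(X=0 | obs) = 4/33 / 109/330 = 40/109
P(X=1 | obs) = 23/110 / 109/330 = 69/109

P(X = 1 | obs) = 69/109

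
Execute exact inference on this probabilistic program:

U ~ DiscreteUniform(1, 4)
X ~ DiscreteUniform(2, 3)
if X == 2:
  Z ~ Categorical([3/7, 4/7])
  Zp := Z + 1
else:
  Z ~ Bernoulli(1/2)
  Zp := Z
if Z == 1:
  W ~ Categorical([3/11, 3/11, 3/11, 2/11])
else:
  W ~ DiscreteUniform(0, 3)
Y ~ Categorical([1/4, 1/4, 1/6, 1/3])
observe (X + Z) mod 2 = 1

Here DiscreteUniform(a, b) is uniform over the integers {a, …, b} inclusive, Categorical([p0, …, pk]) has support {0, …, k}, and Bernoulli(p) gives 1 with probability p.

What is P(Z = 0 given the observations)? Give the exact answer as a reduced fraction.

P(Z = 0 | obs) = 7/15

Enumerate traces; 128 have nonzero weight after conditioning:
  (U=1, X=2, Z=1, W=0, Y=0) weight 3/616
  (U=1, X=2, Z=1, W=0, Y=1) weight 3/616
  (U=1, X=2, Z=1, W=0, Y=2) weight 1/308
  (U=1, X=2, Z=1, W=0, Y=3) weight 1/154
  (U=1, X=2, Z=1, W=1, Y=0) weight 3/616
  (U=1, X=2, Z=1, W=1, Y=1) weight 3/616
  (U=1, X=2, Z=1, W=1, Y=2) weight 1/308
  (U=1, X=2, Z=1, W=1, Y=3) weight 1/154
  (U=1, X=3, Z=0, W=0, Y=0) weight 1/256
  … 119 more
Group by Z:
  weight(Z=0) = 1/4
  weight(Z=1) = 2/7
Total weight = 1/4 + 2/7 = 15/28
P(Z=0 | obs) = 1/4 / 15/28 = 7/15
P(Z=1 | obs) = 2/7 / 15/28 = 8/15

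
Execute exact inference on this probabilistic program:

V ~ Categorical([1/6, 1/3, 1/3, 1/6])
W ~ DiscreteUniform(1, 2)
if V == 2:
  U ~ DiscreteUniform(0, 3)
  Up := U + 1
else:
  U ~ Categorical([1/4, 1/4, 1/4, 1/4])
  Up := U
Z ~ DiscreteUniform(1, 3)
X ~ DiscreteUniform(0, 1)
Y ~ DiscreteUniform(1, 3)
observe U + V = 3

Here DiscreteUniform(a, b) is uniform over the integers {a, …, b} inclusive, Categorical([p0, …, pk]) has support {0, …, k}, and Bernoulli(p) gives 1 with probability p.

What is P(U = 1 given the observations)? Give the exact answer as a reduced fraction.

Enumerate traces; 144 have nonzero weight after conditioning:
  (V=0, W=1, U=3, Z=1, X=0, Y=1) weight 1/864
  (V=0, W=1, U=3, Z=1, X=0, Y=2) weight 1/864
  (V=0, W=1, U=3, Z=1, X=0, Y=3) weight 1/864
  (V=0, W=1, U=3, Z=1, X=1, Y=1) weight 1/864
  (V=0, W=1, U=3, Z=1, X=1, Y=2) weight 1/864
  (V=0, W=1, U=3, Z=1, X=1, Y=3) weight 1/864
  (V=0, W=1, U=3, Z=2, X=0, Y=1) weight 1/864
  (V=0, W=1, U=3, Z=2, X=0, Y=2) weight 1/864
  (V=1, W=1, U=2, Z=1, X=0, Y=1) weight 1/432
  (V=2, W=1, U=1, Z=1, X=0, Y=1) weight 1/432
  … 134 more
Group by U:
  weight(U=0) = 1/24
  weight(U=1) = 1/12
  weight(U=2) = 1/12
  weight(U=3) = 1/24
Total weight = 1/24 + 1/12 + 1/12 + 1/24 = 1/4
P(U=0 | obs) = 1/24 / 1/4 = 1/6
P(U=1 | obs) = 1/12 / 1/4 = 1/3
P(U=2 | obs) = 1/12 / 1/4 = 1/3
P(U=3 | obs) = 1/24 / 1/4 = 1/6

P(U = 1 | obs) = 1/3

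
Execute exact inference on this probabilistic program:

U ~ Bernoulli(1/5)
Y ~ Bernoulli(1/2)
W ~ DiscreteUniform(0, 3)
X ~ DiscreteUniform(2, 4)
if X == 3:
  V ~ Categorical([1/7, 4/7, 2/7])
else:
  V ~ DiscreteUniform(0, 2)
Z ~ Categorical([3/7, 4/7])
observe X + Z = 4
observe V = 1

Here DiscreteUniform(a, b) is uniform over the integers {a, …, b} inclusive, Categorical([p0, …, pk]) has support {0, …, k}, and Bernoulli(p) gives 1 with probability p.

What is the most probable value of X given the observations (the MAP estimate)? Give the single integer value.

argmax_v P(X = v | obs) = 3

Enumerate traces; 32 have nonzero weight after conditioning:
  (U=0, Y=0, W=0, X=3, V=1, Z=1) weight 8/735
  (U=0, Y=0, W=0, X=4, V=1, Z=0) weight 1/210
  (U=0, Y=0, W=1, X=3, V=1, Z=1) weight 8/735
  (U=0, Y=0, W=1, X=4, V=1, Z=0) weight 1/210
  (U=0, Y=0, W=2, X=3, V=1, Z=1) weight 8/735
  (U=0, Y=0, W=2, X=4, V=1, Z=0) weight 1/210
  (U=0, Y=0, W=3, X=3, V=1, Z=1) weight 8/735
  (U=0, Y=0, W=3, X=4, V=1, Z=0) weight 1/210
  … 24 more
Group by X:
  weight(X=3) = 16/147
  weight(X=4) = 1/21
Total weight = 16/147 + 1/21 = 23/147
P(X=3 | obs) = 16/147 / 23/147 = 16/23
P(X=4 | obs) = 1/21 / 23/147 = 7/23
argmax = 3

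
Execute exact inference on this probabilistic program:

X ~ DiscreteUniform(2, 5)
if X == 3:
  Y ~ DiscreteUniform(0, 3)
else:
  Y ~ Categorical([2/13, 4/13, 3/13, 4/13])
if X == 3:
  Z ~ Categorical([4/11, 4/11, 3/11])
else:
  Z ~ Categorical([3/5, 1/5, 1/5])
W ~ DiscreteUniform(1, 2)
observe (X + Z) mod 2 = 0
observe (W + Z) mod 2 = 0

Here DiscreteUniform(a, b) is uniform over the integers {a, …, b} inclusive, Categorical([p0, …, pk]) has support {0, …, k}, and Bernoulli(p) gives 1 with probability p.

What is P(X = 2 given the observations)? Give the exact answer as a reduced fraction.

P(X = 2 | obs) = 44/119

Enumerate traces; 24 have nonzero weight after conditioning:
  (X=2, Y=0, Z=0, W=2) weight 3/260
  (X=2, Y=0, Z=2, W=2) weight 1/260
  (X=2, Y=1, Z=0, W=2) weight 3/130
  (X=2, Y=1, Z=2, W=2) weight 1/130
  (X=2, Y=2, Z=0, W=2) weight 9/520
  (X=2, Y=2, Z=2, W=2) weight 3/520
  (X=2, Y=3, Z=0, W=2) weight 3/130
  (X=2, Y=3, Z=2, W=2) weight 1/130
  (X=3, Y=0, Z=1, W=1) weight 1/88
  (X=4, Y=0, Z=0, W=2) weight 3/260
  … 14 more
Group by X:
  weight(X=2) = 1/10
  weight(X=3) = 1/22
  weight(X=4) = 1/10
  weight(X=5) = 1/40
Total weight = 1/10 + 1/22 + 1/10 + 1/40 = 119/440
P(X=2 | obs) = 1/10 / 119/440 = 44/119
P(X=3 | obs) = 1/22 / 119/440 = 20/119
P(X=4 | obs) = 1/10 / 119/440 = 44/119
P(X=5 | obs) = 1/40 / 119/440 = 11/119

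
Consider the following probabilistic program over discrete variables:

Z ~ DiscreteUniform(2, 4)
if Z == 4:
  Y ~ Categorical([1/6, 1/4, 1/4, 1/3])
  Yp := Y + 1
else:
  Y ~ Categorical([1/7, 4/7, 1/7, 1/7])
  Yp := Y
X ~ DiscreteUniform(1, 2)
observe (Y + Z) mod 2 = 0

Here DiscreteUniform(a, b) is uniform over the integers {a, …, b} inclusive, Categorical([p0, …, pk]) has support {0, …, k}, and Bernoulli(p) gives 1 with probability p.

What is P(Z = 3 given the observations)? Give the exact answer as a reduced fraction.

Enumerate traces; 12 have nonzero weight after conditioning:
  (Z=2, Y=0, X=1) weight 1/42
  (Z=2, Y=0, X=2) weight 1/42
  (Z=2, Y=2, X=1) weight 1/42
  (Z=2, Y=2, X=2) weight 1/42
  (Z=3, Y=1, X=1) weight 2/21
  (Z=3, Y=1, X=2) weight 2/21
  (Z=3, Y=3, X=1) weight 1/42
  (Z=3, Y=3, X=2) weight 1/42
  (Z=4, Y=0, X=1) weight 1/36
  … 3 more
Group by Z:
  weight(Z=2) = 2/21
  weight(Z=3) = 5/21
  weight(Z=4) = 5/36
Total weight = 2/21 + 5/21 + 5/36 = 17/36
P(Z=2 | obs) = 2/21 / 17/36 = 24/119
P(Z=3 | obs) = 5/21 / 17/36 = 60/119
P(Z=4 | obs) = 5/36 / 17/36 = 5/17

P(Z = 3 | obs) = 60/119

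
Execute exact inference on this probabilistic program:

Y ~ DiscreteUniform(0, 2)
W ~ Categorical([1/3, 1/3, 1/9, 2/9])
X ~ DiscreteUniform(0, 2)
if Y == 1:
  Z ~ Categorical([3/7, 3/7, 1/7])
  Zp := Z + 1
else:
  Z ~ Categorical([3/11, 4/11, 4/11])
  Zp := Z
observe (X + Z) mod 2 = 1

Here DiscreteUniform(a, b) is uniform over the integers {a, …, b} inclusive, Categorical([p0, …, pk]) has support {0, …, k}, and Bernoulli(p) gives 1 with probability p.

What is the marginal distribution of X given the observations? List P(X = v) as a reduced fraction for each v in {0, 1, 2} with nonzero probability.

Enumerate traces; 48 have nonzero weight after conditioning:
  (Y=0, W=0, X=0, Z=1) weight 4/297
  (Y=0, W=0, X=1, Z=0) weight 1/99
  (Y=0, W=0, X=1, Z=2) weight 4/297
  (Y=0, W=0, X=2, Z=1) weight 4/297
  (Y=0, W=1, X=0, Z=1) weight 4/297
  (Y=0, W=1, X=1, Z=0) weight 1/99
  (Y=0, W=1, X=1, Z=2) weight 4/297
  (Y=0, W=1, X=2, Z=1) weight 4/297
  … 40 more
Group by X:
  weight(X=0) = 89/693
  weight(X=1) = 142/693
  weight(X=2) = 89/693
Total weight = 89/693 + 142/693 + 89/693 = 320/693
P(X=0 | obs) = 89/693 / 320/693 = 89/320
P(X=1 | obs) = 142/693 / 320/693 = 71/160
P(X=2 | obs) = 89/693 / 320/693 = 89/320

P(X=0) = 89/320, P(X=1) = 71/160, P(X=2) = 89/320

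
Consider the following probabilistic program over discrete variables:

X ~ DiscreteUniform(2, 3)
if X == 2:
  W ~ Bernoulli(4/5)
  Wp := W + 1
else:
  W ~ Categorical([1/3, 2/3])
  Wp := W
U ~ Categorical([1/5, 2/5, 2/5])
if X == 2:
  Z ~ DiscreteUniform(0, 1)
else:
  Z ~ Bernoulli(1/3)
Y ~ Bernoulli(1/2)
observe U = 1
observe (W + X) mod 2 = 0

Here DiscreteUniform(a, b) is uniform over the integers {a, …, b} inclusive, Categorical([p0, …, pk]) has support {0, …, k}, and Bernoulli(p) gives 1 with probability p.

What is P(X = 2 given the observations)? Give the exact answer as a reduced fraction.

Enumerate traces; 8 have nonzero weight after conditioning:
  (X=2, W=0, U=1, Z=0, Y=0) weight 1/100
  (X=2, W=0, U=1, Z=0, Y=1) weight 1/100
  (X=2, W=0, U=1, Z=1, Y=0) weight 1/100
  (X=2, W=0, U=1, Z=1, Y=1) weight 1/100
  (X=3, W=1, U=1, Z=0, Y=0) weight 2/45
  (X=3, W=1, U=1, Z=0, Y=1) weight 2/45
  (X=3, W=1, U=1, Z=1, Y=0) weight 1/45
  (X=3, W=1, U=1, Z=1, Y=1) weight 1/45
Group by X:
  weight(X=2) = 1/25
  weight(X=3) = 2/15
Total weight = 1/25 + 2/15 = 13/75
P(X=2 | obs) = 1/25 / 13/75 = 3/13
P(X=3 | obs) = 2/15 / 13/75 = 10/13

P(X = 2 | obs) = 3/13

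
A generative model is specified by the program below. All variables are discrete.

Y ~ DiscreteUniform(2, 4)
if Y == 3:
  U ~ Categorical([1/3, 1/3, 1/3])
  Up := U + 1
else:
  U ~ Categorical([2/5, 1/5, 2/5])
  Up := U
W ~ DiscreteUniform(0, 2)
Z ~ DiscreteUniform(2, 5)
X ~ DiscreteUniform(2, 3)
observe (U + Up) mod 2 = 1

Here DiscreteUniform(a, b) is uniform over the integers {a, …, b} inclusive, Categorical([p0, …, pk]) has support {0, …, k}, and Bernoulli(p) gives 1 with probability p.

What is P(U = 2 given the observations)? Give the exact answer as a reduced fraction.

P(U = 2 | obs) = 1/3

Enumerate traces; 72 have nonzero weight after conditioning:
  (Y=3, U=0, W=0, Z=2, X=2) weight 1/216
  (Y=3, U=0, W=0, Z=2, X=3) weight 1/216
  (Y=3, U=0, W=0, Z=3, X=2) weight 1/216
  (Y=3, U=0, W=0, Z=3, X=3) weight 1/216
  (Y=3, U=0, W=0, Z=4, X=2) weight 1/216
  (Y=3, U=0, W=0, Z=4, X=3) weight 1/216
  (Y=3, U=0, W=0, Z=5, X=2) weight 1/216
  (Y=3, U=0, W=0, Z=5, X=3) weight 1/216
  (Y=3, U=1, W=0, Z=2, X=2) weight 1/216
  (Y=3, U=2, W=0, Z=2, X=2) weight 1/216
  … 62 more
Group by U:
  weight(U=0) = 1/9
  weight(U=1) = 1/9
  weight(U=2) = 1/9
Total weight = 1/9 + 1/9 + 1/9 = 1/3
P(U=0 | obs) = 1/9 / 1/3 = 1/3
P(U=1 | obs) = 1/9 / 1/3 = 1/3
P(U=2 | obs) = 1/9 / 1/3 = 1/3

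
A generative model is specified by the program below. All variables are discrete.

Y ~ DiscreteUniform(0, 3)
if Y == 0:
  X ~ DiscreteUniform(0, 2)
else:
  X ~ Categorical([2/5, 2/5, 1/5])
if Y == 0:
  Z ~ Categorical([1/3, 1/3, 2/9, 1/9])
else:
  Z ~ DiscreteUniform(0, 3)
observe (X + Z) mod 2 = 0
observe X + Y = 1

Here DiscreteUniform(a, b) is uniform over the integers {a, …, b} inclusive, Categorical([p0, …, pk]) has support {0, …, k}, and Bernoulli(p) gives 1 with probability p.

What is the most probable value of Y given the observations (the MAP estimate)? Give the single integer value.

Enumerate traces; 4 have nonzero weight after conditioning:
  (Y=0, X=1, Z=1) weight 1/36
  (Y=0, X=1, Z=3) weight 1/108
  (Y=1, X=0, Z=0) weight 1/40
  (Y=1, X=0, Z=2) weight 1/40
Group by Y:
  weight(Y=0) = 1/27
  weight(Y=1) = 1/20
Total weight = 1/27 + 1/20 = 47/540
P(Y=0 | obs) = 1/27 / 47/540 = 20/47
P(Y=1 | obs) = 1/20 / 47/540 = 27/47
argmax = 1

argmax_v P(Y = v | obs) = 1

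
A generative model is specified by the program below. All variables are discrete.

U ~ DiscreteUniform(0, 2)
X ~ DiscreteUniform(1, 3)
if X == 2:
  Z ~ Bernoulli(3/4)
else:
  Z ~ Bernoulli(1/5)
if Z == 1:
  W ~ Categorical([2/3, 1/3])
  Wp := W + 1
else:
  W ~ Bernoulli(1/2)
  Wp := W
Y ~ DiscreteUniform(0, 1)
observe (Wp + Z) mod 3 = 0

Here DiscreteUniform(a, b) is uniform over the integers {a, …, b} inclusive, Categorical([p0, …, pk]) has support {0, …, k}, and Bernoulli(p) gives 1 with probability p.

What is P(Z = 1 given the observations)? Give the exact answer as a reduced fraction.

Enumerate traces; 36 have nonzero weight after conditioning:
  (U=0, X=1, Z=0, W=0, Y=0) weight 1/45
  (U=0, X=1, Z=0, W=0, Y=1) weight 1/45
  (U=0, X=1, Z=1, W=1, Y=0) weight 1/270
  (U=0, X=1, Z=1, W=1, Y=1) weight 1/270
  (U=0, X=2, Z=0, W=0, Y=0) weight 1/144
  (U=0, X=2, Z=0, W=0, Y=1) weight 1/144
  (U=0, X=2, Z=1, W=1, Y=0) weight 1/72
  (U=0, X=2, Z=1, W=1, Y=1) weight 1/72
  … 28 more
Group by Z:
  weight(Z=0) = 37/120
  weight(Z=1) = 23/180
Total weight = 37/120 + 23/180 = 157/360
P(Z=0 | obs) = 37/120 / 157/360 = 111/157
P(Z=1 | obs) = 23/180 / 157/360 = 46/157

P(Z = 1 | obs) = 46/157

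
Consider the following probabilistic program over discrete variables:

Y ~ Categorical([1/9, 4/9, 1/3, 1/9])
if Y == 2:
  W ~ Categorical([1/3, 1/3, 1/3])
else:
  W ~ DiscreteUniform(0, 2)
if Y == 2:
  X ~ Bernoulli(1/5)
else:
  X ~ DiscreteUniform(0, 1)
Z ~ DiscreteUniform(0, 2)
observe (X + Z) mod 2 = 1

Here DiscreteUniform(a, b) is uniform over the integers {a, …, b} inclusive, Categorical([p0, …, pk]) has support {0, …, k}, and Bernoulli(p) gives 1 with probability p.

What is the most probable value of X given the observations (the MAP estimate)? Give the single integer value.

Enumerate traces; 36 have nonzero weight after conditioning:
  (Y=0, W=0, X=0, Z=1) weight 1/162
  (Y=0, W=0, X=1, Z=0) weight 1/162
  (Y=0, W=0, X=1, Z=2) weight 1/162
  (Y=0, W=1, X=0, Z=1) weight 1/162
  (Y=0, W=1, X=1, Z=0) weight 1/162
  (Y=0, W=1, X=1, Z=2) weight 1/162
  (Y=0, W=2, X=0, Z=1) weight 1/162
  (Y=0, W=2, X=1, Z=0) weight 1/162
  … 28 more
Group by X:
  weight(X=0) = 1/5
  weight(X=1) = 4/15
Total weight = 1/5 + 4/15 = 7/15
P(X=0 | obs) = 1/5 / 7/15 = 3/7
P(X=1 | obs) = 4/15 / 7/15 = 4/7
argmax = 1

argmax_v P(X = v | obs) = 1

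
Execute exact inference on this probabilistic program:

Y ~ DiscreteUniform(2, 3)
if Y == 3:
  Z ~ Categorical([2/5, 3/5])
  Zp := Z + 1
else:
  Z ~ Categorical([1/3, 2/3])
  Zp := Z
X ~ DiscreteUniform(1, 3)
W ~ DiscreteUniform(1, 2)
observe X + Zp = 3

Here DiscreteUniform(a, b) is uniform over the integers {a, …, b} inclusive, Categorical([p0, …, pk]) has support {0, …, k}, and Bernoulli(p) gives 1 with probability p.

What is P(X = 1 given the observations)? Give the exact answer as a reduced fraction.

P(X = 1 | obs) = 3/10

Enumerate traces; 8 have nonzero weight after conditioning:
  (Y=2, Z=0, X=3, W=1) weight 1/36
  (Y=2, Z=0, X=3, W=2) weight 1/36
  (Y=2, Z=1, X=2, W=1) weight 1/18
  (Y=2, Z=1, X=2, W=2) weight 1/18
  (Y=3, Z=0, X=2, W=1) weight 1/30
  (Y=3, Z=0, X=2, W=2) weight 1/30
  (Y=3, Z=1, X=1, W=1) weight 1/20
  (Y=3, Z=1, X=1, W=2) weight 1/20
Group by X:
  weight(X=1) = 1/10
  weight(X=2) = 8/45
  weight(X=3) = 1/18
Total weight = 1/10 + 8/45 + 1/18 = 1/3
P(X=1 | obs) = 1/10 / 1/3 = 3/10
P(X=2 | obs) = 8/45 / 1/3 = 8/15
P(X=3 | obs) = 1/18 / 1/3 = 1/6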